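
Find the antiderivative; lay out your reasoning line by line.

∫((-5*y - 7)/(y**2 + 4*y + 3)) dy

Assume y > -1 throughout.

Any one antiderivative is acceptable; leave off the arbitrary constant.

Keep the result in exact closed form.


Step 1. Decompose ∫((-5*y - 7)/(y**2 + 4*y + 3)) dy by partial fractions, (-5*y - 7)/(y**2 + 4*y + 3) = -4/(y + 3) - 1/(y + 1): now ∫(-1/(y + 1)) dy + ∫(-4/(y + 3)) dy.
Step 2. Evaluate the standard form [assuming y > -3]: now -4*log(y + 3) + ∫(-1/(y + 1)) dy.
Step 3. Evaluate the standard form [assuming y > -1]: now -log(y + 1) - 4*log(y + 3).
Answer: -log(y + 1) - 4*log(y + 3).


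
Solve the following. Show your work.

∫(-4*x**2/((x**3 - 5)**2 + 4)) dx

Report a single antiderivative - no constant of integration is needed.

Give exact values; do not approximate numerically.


Step 1. Substitute u = x**3 - 5, turning ∫(-4*x**2/((x**3 - 5)**2 + 4)) dx into ∫(-4/(3*(u**2 + 4))) du: now ∫(-4/(3*(u**2 + 4))) du.
Step 2. Evaluate the standard form: now -2*atan(u/2)/3.
Step 3. Substitute back u = x**3 - 5: now -2*atan(x**3/2 - 5/2)/3.
Answer: -2*atan(x**3/2 - 5/2)/3.


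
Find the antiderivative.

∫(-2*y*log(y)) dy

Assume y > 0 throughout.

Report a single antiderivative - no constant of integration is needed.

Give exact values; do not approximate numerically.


Answer: -y**2*log(y) + y**2/2.


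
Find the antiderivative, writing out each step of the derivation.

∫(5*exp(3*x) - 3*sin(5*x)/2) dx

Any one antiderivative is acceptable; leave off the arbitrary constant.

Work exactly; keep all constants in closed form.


Step 1. Rewrite: now ∫(5*exp(3*x)) dx + ∫(-3*sin(5*x)/2) dx.
Step 2. Evaluate the standard form: now 5*exp(3*x)/3 + ∫(-3*sin(5*x)/2) dx.
Step 3. Evaluate the standard form: now 5*exp(3*x)/3 + 3*cos(5*x)/10.
Answer: 5*exp(3*x)/3 + 3*cos(5*x)/10.


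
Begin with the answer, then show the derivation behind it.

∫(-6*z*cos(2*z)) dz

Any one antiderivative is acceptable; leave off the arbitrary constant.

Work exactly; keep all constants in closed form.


The answer is -3*z*sin(2*z) - 3*cos(2*z)/2.
Step 1. Integrate ∫(-6*z*cos(2*z)) dz by parts with u = z, dv = (-6*cos(2*z)) dz, so v = -3*sin(2*z): now -3*z*sin(2*z) + ∫(3*sin(2*z)) dz.
Step 2. Evaluate the standard form: now -3*z*sin(2*z) - 3*cos(2*z)/2.
Answer: -3*z*sin(2*z) - 3*cos(2*z)/2.


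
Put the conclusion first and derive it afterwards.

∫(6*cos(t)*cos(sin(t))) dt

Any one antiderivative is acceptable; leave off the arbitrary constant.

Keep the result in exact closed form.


The answer is 6*sin(sin(t)).
Step 1. Substitute u = sin(t), turning ∫(6*cos(t)*cos(sin(t))) dt into ∫(6*cos(u)) du: now ∫(6*cos(u)) du.
Step 2. Evaluate the standard form: now 6*sin(u).
Step 3. Substitute back u = sin(t): now 6*sin(sin(t)).
Answer: 6*sin(sin(t)).


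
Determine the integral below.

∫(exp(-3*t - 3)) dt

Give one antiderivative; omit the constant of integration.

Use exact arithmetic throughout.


Answer: -exp(-3*t - 3)/3.


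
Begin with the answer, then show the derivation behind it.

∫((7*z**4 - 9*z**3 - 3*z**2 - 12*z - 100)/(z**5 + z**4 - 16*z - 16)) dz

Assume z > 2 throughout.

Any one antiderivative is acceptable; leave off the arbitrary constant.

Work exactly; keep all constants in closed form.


The answer is -log(z - 2) + 5*log(z + 1) + 3*log(z + 2) - 3*atan(z/2)/2.
Step 1. Decompose ∫((7*z**4 - 9*z**3 - 3*z**2 - 12*z - 100)/(z**5 + z**4 - 16*z - 16)) dz by partial fractions, (7*z**4 - 9*z**3 - 3*z**2 - 12*z - 100)/(z**5 + z**4 - 16*z - 16) = -3/(z**2 + 4) + 3/(z + 2) + 5/(z + 1) - 1/(z - 2): now ∫(-1/(z - 2)) dz + ∫(5/(z + 1)) dz + ∫(3/(z + 2)) dz + ∫(-3/(z**2 + 4)) dz.
Step 2. Evaluate the standard form [assuming z > -2]: now 3*log(z + 2) + ∫(-1/(z - 2)) dz + ∫(5/(z + 1)) dz + ∫(-3/(z**2 + 4)) dz.
Step 3. Evaluate the standard form [assuming z > -1]: now 5*log(z + 1) + 3*log(z + 2) + ∫(-1/(z - 2)) dz + ∫(-3/(z**2 + 4)) dz.
Step 4. Evaluate the standard form [assuming z > 2]: now -log(z - 2) + 5*log(z + 1) + 3*log(z + 2) + ∫(-3/(z**2 + 4)) dz.
Step 5. Evaluate the standard form: now -log(z - 2) + 5*log(z + 1) + 3*log(z + 2) - 3*atan(z/2)/2.
Answer: -log(z - 2) + 5*log(z + 1) + 3*log(z + 2) - 3*atan(z/2)/2.


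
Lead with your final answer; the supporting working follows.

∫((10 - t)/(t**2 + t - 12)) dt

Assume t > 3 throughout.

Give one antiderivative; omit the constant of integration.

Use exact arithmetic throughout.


The answer is log(t - 3) - 2*log(t + 4).
Step 1. Decompose ∫((10 - t)/(t**2 + t - 12)) dt by partial fractions, (10 - t)/(t**2 + t - 12) = -2/(t + 4) + 1/(t - 3): now ∫(1/(t - 3)) dt + ∫(-2/(t + 4)) dt.
Step 2. Evaluate the standard form [assuming t > -4]: now -2*log(t + 4) + ∫(1/(t - 3)) dt.
Step 3. Evaluate the standard form [assuming t > 3]: now log(t - 3) - 2*log(t + 4).
Answer: log(t - 3) - 2*log(t + 4).


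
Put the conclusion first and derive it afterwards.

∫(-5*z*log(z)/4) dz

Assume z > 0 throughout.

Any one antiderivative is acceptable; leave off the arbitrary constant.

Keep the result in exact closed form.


The answer is -5*z**2*log(z)/8 + 5*z**2/16.
Step 1. Integrate ∫(-5*z*log(z)/4) dz by parts with u = log(z), dv = (-5*z/4) dz, so v = -5*z**2/8 [assuming z > 0]: now -5*z**2*log(z)/8 + ∫(5*z/8) dz.
Step 2. Evaluate the standard form: now -5*z**2*log(z)/8 + 5*z**2/16.
Answer: -5*z**2*log(z)/8 + 5*z**2/16.


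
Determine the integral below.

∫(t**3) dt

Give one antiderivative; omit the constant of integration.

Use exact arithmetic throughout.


Answer: t**4/4.


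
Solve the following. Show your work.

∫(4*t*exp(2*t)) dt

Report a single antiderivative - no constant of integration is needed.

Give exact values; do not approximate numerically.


Step 1. Integrate ∫(4*t*exp(2*t)) dt by parts with u = t, dv = (4*exp(2*t)) dt, so v = 2*exp(2*t): now 2*t*exp(2*t) + ∫(-2*exp(2*t)) dt.
Step 2. Evaluate the standard form: now 2*t*exp(2*t) - exp(2*t).
Answer: 2*t*exp(2*t) - exp(2*t).


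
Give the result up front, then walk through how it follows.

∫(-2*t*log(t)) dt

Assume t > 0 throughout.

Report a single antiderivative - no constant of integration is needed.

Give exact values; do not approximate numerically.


The answer is -t**2*log(t) + t**2/2.
Step 1. Integrate ∫(-2*t*log(t)) dt by parts with u = log(t), dv = (-2*t) dt, so v = -t**2 [assuming t > 0]: now -t**2*log(t) + ∫(t) dt.
Step 2. Evaluate the standard form: now -t**2*log(t) + t**2/2.
Answer: -t**2*log(t) + t**2/2.


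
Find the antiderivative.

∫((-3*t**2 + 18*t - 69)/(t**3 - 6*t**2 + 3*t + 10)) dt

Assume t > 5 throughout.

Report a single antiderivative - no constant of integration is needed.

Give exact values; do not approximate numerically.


Answer: -3*log(t - 5) + 5*log(t - 2) - 5*log(t + 1).


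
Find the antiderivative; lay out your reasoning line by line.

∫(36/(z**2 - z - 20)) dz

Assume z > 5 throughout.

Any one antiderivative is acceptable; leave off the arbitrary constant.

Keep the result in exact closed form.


Step 1. Decompose ∫(36/(z**2 - z - 20)) dz by partial fractions, 36/(z**2 - z - 20) = -4/(z + 4) + 4/(z - 5): now ∫(4/(z - 5)) dz + ∫(-4/(z + 4)) dz.
Step 2. Evaluate the standard form [assuming z > -4]: now -4*log(z + 4) + ∫(4/(z - 5)) dz.
Step 3. Evaluate the standard form [assuming z > 5]: now 4*log(z - 5) - 4*log(z + 4).
Answer: 4*log(z - 5) - 4*log(z + 4).


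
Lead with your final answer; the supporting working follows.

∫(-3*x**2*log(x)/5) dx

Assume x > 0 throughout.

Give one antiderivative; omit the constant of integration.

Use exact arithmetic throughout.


The answer is -x**3*log(x)/5 + x**3/15.
Step 1. Integrate ∫(-3*x**2*log(x)/5) dx by parts with u = log(x), dv = (-3*x**2/5) dx, so v = -x**3/5 [assuming x > 0]: now -x**3*log(x)/5 + ∫(x**2/5) dx.
Step 2. Evaluate the standard form: now -x**3*log(x)/5 + x**3/15.
Answer: -x**3*log(x)/5 + x**3/15.


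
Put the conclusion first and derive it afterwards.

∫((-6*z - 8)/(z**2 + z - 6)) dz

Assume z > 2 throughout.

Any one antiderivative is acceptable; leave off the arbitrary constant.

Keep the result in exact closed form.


The answer is -4*log(z - 2) - 2*log(z + 3).
Step 1. Decompose ∫((-6*z - 8)/(z**2 + z - 6)) dz by partial fractions, (-6*z - 8)/(z**2 + z - 6) = -2/(z + 3) - 4/(z - 2): now ∫(-4/(z - 2)) dz + ∫(-2/(z + 3)) dz.
Step 2. Evaluate the standard form [assuming z > 2]: now -4*log(z - 2) + ∫(-2/(z + 3)) dz.
Step 3. Evaluate the standard form [assuming z > -3]: now -4*log(z - 2) - 2*log(z + 3).
Answer: -4*log(z - 2) - 2*log(z + 3).


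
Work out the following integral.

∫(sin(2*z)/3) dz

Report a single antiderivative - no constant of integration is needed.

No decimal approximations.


Answer: -cos(2*z)/6.


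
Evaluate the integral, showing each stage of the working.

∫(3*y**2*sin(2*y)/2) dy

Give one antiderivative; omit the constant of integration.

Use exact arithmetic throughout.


Step 1. Integrate ∫(3*y**2*sin(2*y)/2) dy by parts with u = y**2, dv = (3*sin(2*y)/2) dy, so v = -3*cos(2*y)/4: now -3*y**2*cos(2*y)/4 + ∫(3*y*cos(2*y)/2) dy.
Step 2. Integrate ∫(3*y*cos(2*y)/2) dy by parts with u = y, dv = (3*cos(2*y)/2) dy, so v = 3*sin(2*y)/4: now -3*y**2*cos(2*y)/4 + 3*y*sin(2*y)/4 + ∫(-3*sin(2*y)/4) dy.
Step 3. Evaluate the standard form: now -3*y**2*cos(2*y)/4 + 3*y*sin(2*y)/4 + 3*cos(2*y)/8.
Answer: -3*y**2*cos(2*y)/4 + 3*y*sin(2*y)/4 + 3*cos(2*y)/8.


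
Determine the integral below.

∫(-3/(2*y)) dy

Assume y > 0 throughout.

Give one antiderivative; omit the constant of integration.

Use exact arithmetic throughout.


Answer: -3*log(y)/2.


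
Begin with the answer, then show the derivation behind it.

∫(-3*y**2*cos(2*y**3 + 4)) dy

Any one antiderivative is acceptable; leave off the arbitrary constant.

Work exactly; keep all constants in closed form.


The answer is -sin(2*y**3 + 4)/2.
Step 1. Substitute u = y**3 + 2, turning ∫(-3*y**2*cos(2*y**3 + 4)) dy into ∫(-cos(2*u)) du: now ∫(-cos(2*u)) du.
Step 2. Evaluate the standard form: now -sin(2*u)/2.
Step 3. Substitute back u = y**3 + 2: now -sin(2*y**3 + 4)/2.
Answer: -sin(2*y**3 + 4)/2.


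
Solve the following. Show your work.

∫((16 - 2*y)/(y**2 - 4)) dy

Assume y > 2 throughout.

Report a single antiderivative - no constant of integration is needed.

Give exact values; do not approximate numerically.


Step 1. Decompose ∫((16 - 2*y)/(y**2 - 4)) dy by partial fractions, (16 - 2*y)/(y**2 - 4) = -5/(y + 2) + 3/(y - 2): now ∫(3/(y - 2)) dy + ∫(-5/(y + 2)) dy.
Step 2. Evaluate the standard form [assuming y > -2]: now -5*log(y + 2) + ∫(3/(y - 2)) dy.
Step 3. Evaluate the standard form [assuming y > 2]: now 3*log(y - 2) - 5*log(y + 2).
Answer: 3*log(y - 2) - 5*log(y + 2).


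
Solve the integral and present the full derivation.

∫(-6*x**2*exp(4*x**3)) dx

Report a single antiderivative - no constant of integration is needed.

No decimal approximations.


Step 1. Substitute u = x**3, turning ∫(-6*x**2*exp(4*x**3)) dx into ∫(-2*exp(4*u)) du: now ∫(-2*exp(4*u)) du.
Step 2. Evaluate the standard form: now -exp(4*u)/2.
Step 3. Substitute back u = x**3: now -exp(4*x**3)/2.
Answer: -exp(4*x**3)/2.


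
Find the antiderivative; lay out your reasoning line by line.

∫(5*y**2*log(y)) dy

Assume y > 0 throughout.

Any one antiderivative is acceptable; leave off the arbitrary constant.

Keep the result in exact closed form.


Step 1. Integrate ∫(5*y**2*log(y)) dy by parts with u = log(y), dv = (5*y**2) dy, so v = 5*y**3/3 [assuming y > 0]: now 5*y**3*log(y)/3 + ∫(-5*y**2/3) dy.
Step 2. Evaluate the standard form: now 5*y**3*log(y)/3 - 5*y**3/9.
Answer: 5*y**3*log(y)/3 - 5*y**3/9.


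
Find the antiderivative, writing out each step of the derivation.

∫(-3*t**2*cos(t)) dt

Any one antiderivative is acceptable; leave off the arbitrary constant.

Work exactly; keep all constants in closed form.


Step 1. Integrate ∫(-3*t**2*cos(t)) dt by parts with u = t**2, dv = (-3*cos(t)) dt, so v = -3*sin(t): now -3*t**2*sin(t) + ∫(6*t*sin(t)) dt.
Step 2. Integrate ∫(6*t*sin(t)) dt by parts with u = t, dv = (6*sin(t)) dt, so v = -6*cos(t): now -3*t**2*sin(t) - 6*t*cos(t) + ∫(6*cos(t)) dt.
Step 3. Evaluate the standard form: now -3*t**2*sin(t) - 6*t*cos(t) + 6*sin(t).
Answer: -3*t**2*sin(t) - 6*t*cos(t) + 6*sin(t).


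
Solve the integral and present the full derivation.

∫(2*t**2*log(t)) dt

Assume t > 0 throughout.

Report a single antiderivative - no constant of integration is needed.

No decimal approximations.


Step 1. Integrate ∫(2*t**2*log(t)) dt by parts with u = log(t), dv = (2*t**2) dt, so v = 2*t**3/3 [assuming t > 0]: now 2*t**3*log(t)/3 + ∫(-2*t**2/3) dt.
Step 2. Evaluate the standard form: now 2*t**3*log(t)/3 - 2*t**3/9.
Answer: 2*t**3*log(t)/3 - 2*t**3/9.


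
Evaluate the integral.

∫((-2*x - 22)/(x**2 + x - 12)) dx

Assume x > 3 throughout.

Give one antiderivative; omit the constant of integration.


Answer: -4*log(x - 3) + 2*log(x + 4).


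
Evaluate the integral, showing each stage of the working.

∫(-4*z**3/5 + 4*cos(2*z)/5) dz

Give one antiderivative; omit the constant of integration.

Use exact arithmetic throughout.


Step 1. Rewrite: now ∫(-4*z**3/5) dz + ∫(4*cos(2*z)/5) dz.
Step 2. Evaluate the standard form: now -z**4/5 + ∫(4*cos(2*z)/5) dz.
Step 3. Evaluate the standard form: now -z**4/5 + 2*sin(2*z)/5.
Answer: -z**4/5 + 2*sin(2*z)/5.


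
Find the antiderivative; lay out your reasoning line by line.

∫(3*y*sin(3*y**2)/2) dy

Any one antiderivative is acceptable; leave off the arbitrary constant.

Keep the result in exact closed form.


Step 1. Substitute u = y**2, turning ∫(3*y*sin(3*y**2)/2) dy into ∫(3*sin(3*u)/4) du: now ∫(3*sin(3*u)/4) du.
Step 2. Evaluate the standard form: now -cos(3*u)/4.
Step 3. Substitute back u = y**2: now -cos(3*y**2)/4.
Answer: -cos(3*y**2)/4.


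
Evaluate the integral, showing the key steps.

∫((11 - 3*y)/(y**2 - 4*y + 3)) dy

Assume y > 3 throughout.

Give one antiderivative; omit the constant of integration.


Step 1. Decompose ∫((11 - 3*y)/(y**2 - 4*y + 3)) dy by partial fractions, (11 - 3*y)/(y**2 - 4*y + 3) = -4/(y - 1) + 1/(y - 3): now ∫(1/(y - 3)) dy + ∫(-4/(y - 1)) dy.
Step 2. Evaluate the standard form [assuming y > 1]: now -4*log(y - 1) + ∫(1/(y - 3)) dy.
Step 3. Evaluate the standard form [assuming y > 3]: now log(y - 3) - 4*log(y - 1).
Answer: log(y - 3) - 4*log(y - 1).


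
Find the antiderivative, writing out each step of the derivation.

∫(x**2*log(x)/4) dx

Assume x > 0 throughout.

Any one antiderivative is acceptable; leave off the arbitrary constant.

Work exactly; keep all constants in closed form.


Step 1. Integrate ∫(x**2*log(x)/4) dx by parts with u = log(x), dv = (x**2/4) dx, so v = x**3/12 [assuming x > 0]: now x**3*log(x)/12 + ∫(-x**2/12) dx.
Step 2. Evaluate the standard form: now x**3*log(x)/12 - x**3/36.
Answer: x**3*log(x)/12 - x**3/36.


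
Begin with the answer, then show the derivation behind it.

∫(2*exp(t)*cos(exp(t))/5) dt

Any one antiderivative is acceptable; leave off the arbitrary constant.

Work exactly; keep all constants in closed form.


The answer is 2*sin(exp(t))/5.
Step 1. Substitute u = exp(t), turning ∫(2*exp(t)*cos(exp(t))/5) dt into ∫(2*cos(u)/5) du: now ∫(2*cos(u)/5) du.
Step 2. Evaluate the standard form: now 2*sin(u)/5.
Step 3. Substitute back u = exp(t): now 2*sin(exp(t))/5.
Answer: 2*sin(exp(t))/5.


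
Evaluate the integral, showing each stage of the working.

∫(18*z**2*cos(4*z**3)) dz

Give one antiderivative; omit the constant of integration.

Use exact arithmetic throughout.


Step 1. Substitute u = z**3, turning ∫(18*z**2*cos(4*z**3)) dz into ∫(6*cos(4*u)) du: now ∫(6*cos(4*u)) du.
Step 2. Evaluate the standard form: now 3*sin(4*u)/2.
Step 3. Substitute back u = z**3: now 3*sin(4*z**3)/2.
Answer: 3*sin(4*z**3)/2.


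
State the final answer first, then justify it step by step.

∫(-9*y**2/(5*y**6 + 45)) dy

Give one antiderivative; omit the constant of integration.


The answer is -atan(y**3/3)/5.
Step 1. Substitute u = y**3, turning ∫(-9*y**2/(5*y**6 + 45)) dy into ∫(-3/(5*(u**2 + 9))) du: now ∫(-3/(5*(u**2 + 9))) du.
Step 2. Evaluate the standard form: now -atan(u/3)/5.
Step 3. Substitute back u = y**3: now -atan(y**3/3)/5.
Answer: -atan(y**3/3)/5.


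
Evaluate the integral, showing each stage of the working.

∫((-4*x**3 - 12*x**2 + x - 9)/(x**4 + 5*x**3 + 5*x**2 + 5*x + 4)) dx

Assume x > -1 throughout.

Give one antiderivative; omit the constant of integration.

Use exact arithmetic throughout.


Step 1. Decompose ∫((-4*x**3 - 12*x**2 + x - 9)/(x**4 + 5*x**3 + 5*x**2 + 5*x + 4)) dx by partial fractions, (-4*x**3 - 12*x**2 + x - 9)/(x**4 + 5*x**3 + 5*x**2 + 5*x + 4) = 1/(x**2 + 1) - 1/(x + 4) - 3/(x + 1): now ∫(-3/(x + 1)) dx + ∫(-1/(x + 4)) dx + ∫(1/(x**2 + 1)) dx.
Step 2. Evaluate the standard form [assuming x > -1]: now -3*log(x + 1) + ∫(-1/(x + 4)) dx + ∫(1/(x**2 + 1)) dx.
Step 3. Evaluate the standard form [assuming x > -4]: now -3*log(x + 1) - log(x + 4) + ∫(1/(x**2 + 1)) dx.
Step 4. Evaluate the standard form: now -3*log(x + 1) - log(x + 4) + atan(x).
Answer: -3*log(x + 1) - log(x + 4) + atan(x).


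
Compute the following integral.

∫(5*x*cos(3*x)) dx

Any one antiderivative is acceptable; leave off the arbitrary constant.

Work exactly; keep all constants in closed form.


Answer: 5*x*sin(3*x)/3 + 5*cos(3*x)/9.


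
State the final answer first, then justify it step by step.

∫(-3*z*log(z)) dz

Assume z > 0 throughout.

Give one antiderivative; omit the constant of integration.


The answer is -3*z**2*log(z)/2 + 3*z**2/4.
Step 1. Integrate ∫(-3*z*log(z)) dz by parts with u = log(z), dv = (-3*z) dz, so v = -3*z**2/2 [assuming z > 0]: now -3*z**2*log(z)/2 + ∫(3*z/2) dz.
Step 2. Evaluate the standard form: now -3*z**2*log(z)/2 + 3*z**2/4.
Answer: -3*z**2*log(z)/2 + 3*z**2/4.


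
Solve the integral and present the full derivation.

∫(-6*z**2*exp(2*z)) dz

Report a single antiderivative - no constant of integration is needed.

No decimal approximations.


Step 1. Integrate ∫(-6*z**2*exp(2*z)) dz by parts with u = z**2, dv = (-6*exp(2*z)) dz, so v = -3*exp(2*z): now -3*z**2*exp(2*z) + ∫(6*z*exp(2*z)) dz.
Step 2. Integrate ∫(6*z*exp(2*z)) dz by parts with u = z, dv = (6*exp(2*z)) dz, so v = 3*exp(2*z): now -3*z**2*exp(2*z) + 3*z*exp(2*z) + ∫(-3*exp(2*z)) dz.
Step 3. Evaluate the standard form: now -3*z**2*exp(2*z) + 3*z*exp(2*z) - 3*exp(2*z)/2.
Answer: -3*z**2*exp(2*z) + 3*z*exp(2*z) - 3*exp(2*z)/2.


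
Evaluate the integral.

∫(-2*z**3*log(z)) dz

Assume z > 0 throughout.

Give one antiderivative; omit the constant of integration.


Answer: -z**4*log(z)/2 + z**4/8.


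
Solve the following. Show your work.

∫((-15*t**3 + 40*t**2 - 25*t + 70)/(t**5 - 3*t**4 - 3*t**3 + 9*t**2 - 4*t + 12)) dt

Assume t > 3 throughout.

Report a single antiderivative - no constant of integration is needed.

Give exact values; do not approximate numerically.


Step 1. Decompose ∫((-15*t**3 + 40*t**2 - 25*t + 70)/(t**5 - 3*t**4 - 3*t**3 + 9*t**2 - 4*t + 12)) dt by partial fractions, (-15*t**3 + 40*t**2 - 25*t + 70)/(t**5 - 3*t**4 - 3*t**3 + 9*t**2 - 4*t + 12) = 2/(t**2 + 1) + 4/(t + 2) - 3/(t - 2) - 1/(t - 3): now ∫(-1/(t - 3)) dt + ∫(-3/(t - 2)) dt + ∫(4/(t + 2)) dt + ∫(2/(t**2 + 1)) dt.
Step 2. Evaluate the standard form [assuming t > 2]: now -3*log(t - 2) + ∫(-1/(t - 3)) dt + ∫(4/(t + 2)) dt + ∫(2/(t**2 + 1)) dt.
Step 3. Evaluate the standard form [assuming t > 3]: now -log(t - 3) - 3*log(t - 2) + ∫(4/(t + 2)) dt + ∫(2/(t**2 + 1)) dt.
Step 4. Evaluate the standard form [assuming t > -2]: now -log(t - 3) - 3*log(t - 2) + 4*log(t + 2) + ∫(2/(t**2 + 1)) dt.
Step 5. Evaluate the standard form: now -log(t - 3) - 3*log(t - 2) + 4*log(t + 2) + 2*atan(t).
Answer: -log(t - 3) - 3*log(t - 2) + 4*log(t + 2) + 2*atan(t).


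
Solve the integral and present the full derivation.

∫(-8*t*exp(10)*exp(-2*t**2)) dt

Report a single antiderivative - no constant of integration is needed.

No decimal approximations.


Step 1. Substitute u = t**2 - 5, turning ∫(-8*t*exp(10)*exp(-2*t**2)) dt into ∫(-4*exp(-2*u)) du: now ∫(-4*exp(-2*u)) du.
Step 2. Evaluate the standard form: now 2*exp(-2*u).
Step 3. Substitute back u = t**2 - 5: now 2*exp(10 - 2*t**2).
Answer: 2*exp(10 - 2*t**2).


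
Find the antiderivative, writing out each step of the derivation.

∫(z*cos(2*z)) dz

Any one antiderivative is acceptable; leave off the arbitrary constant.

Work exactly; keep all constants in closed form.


Step 1. Integrate ∫(z*cos(2*z)) dz by parts with u = z, dv = (cos(2*z)) dz, so v = sin(2*z)/2: now z*sin(2*z)/2 + ∫(-sin(2*z)/2) dz.
Step 2. Evaluate the standard form: now z*sin(2*z)/2 + cos(2*z)/4.
Answer: z*sin(2*z)/2 + cos(2*z)/4.


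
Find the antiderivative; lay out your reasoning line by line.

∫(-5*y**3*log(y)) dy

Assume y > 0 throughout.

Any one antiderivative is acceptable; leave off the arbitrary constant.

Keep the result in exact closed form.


Step 1. Integrate ∫(-5*y**3*log(y)) dy by parts with u = log(y), dv = (-5*y**3) dy, so v = -5*y**4/4 [assuming y > 0]: now -5*y**4*log(y)/4 + ∫(5*y**3/4) dy.
Step 2. Evaluate the standard form: now -5*y**4*log(y)/4 + 5*y**4/16.
Answer: -5*y**4*log(y)/4 + 5*y**4/16.


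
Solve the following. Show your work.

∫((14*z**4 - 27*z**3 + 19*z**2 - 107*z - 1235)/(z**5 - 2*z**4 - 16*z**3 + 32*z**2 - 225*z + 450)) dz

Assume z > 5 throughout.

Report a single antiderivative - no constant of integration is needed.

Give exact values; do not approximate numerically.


Step 1. Decompose ∫((14*z**4 - 27*z**3 + 19*z**2 - 107*z - 1235)/(z**5 - 2*z**4 - 16*z**3 + 32*z**2 - 225*z + 450)) dz by partial fractions, (14*z**4 - 27*z**3 + 19*z**2 - 107*z - 1235)/(z**5 - 2*z**4 - 16*z**3 + 32*z**2 - 225*z + 450) = -4/(z**2 + 9) + 5/(z + 5) + 5/(z - 2) + 4/(z - 5): now ∫(4/(z - 5)) dz + ∫(5/(z - 2)) dz + ∫(5/(z + 5)) dz + ∫(-4/(z**2 + 9)) dz.
Step 2. Evaluate the standard form [assuming z > 5]: now 4*log(z - 5) + ∫(5/(z - 2)) dz + ∫(5/(z + 5)) dz + ∫(-4/(z**2 + 9)) dz.
Step 3. Evaluate the standard form [assuming z > 2]: now 4*log(z - 5) + 5*log(z - 2) + ∫(5/(z + 5)) dz + ∫(-4/(z**2 + 9)) dz.
Step 4. Evaluate the standard form [assuming z > -5]: now 4*log(z - 5) + 5*log(z - 2) + 5*log(z + 5) + ∫(-4/(z**2 + 9)) dz.
Step 5. Evaluate the standard form: now 4*log(z - 5) + 5*log(z - 2) + 5*log(z + 5) - 4*atan(z/3)/3.
Answer: 4*log(z - 5) + 5*log(z - 2) + 5*log(z + 5) - 4*atan(z/3)/3.


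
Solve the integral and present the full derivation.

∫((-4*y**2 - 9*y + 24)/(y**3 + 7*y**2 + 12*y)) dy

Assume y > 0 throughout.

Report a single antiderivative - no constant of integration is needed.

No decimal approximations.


Step 1. Decompose ∫((-4*y**2 - 9*y + 24)/(y**3 + 7*y**2 + 12*y)) dy by partial fractions, (-4*y**2 - 9*y + 24)/(y**3 + 7*y**2 + 12*y) = -1/(y + 4) - 5/(y + 3) + 2/y: now ∫(2/y) dy + ∫(-5/(y + 3)) dy + ∫(-1/(y + 4)) dy.
Step 2. Evaluate the standard form [assuming y > 0]: now 2*log(y) + ∫(-5/(y + 3)) dy + ∫(-1/(y + 4)) dy.
Step 3. Evaluate the standard form [assuming y > -4]: now 2*log(y) - log(y + 4) + ∫(-5/(y + 3)) dy.
Step 4. Evaluate the standard form [assuming y > -3]: now 2*log(y) - 5*log(y + 3) - log(y + 4).
Answer: 2*log(y) - 5*log(y + 3) - log(y + 4).


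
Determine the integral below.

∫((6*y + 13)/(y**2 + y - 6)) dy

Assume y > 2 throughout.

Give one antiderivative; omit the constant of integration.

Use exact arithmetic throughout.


Answer: 5*log(y - 2) + log(y + 3).


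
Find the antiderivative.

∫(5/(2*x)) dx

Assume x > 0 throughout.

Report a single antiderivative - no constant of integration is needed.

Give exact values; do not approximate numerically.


Answer: 5*log(x)/2.


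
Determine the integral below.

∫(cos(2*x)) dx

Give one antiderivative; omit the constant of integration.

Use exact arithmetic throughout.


Answer: sin(2*x)/2.


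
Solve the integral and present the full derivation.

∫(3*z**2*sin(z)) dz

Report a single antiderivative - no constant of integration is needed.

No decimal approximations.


Step 1. Integrate ∫(3*z**2*sin(z)) dz by parts with u = z**2, dv = (3*sin(z)) dz, so v = -3*cos(z): now -3*z**2*cos(z) + ∫(6*z*cos(z)) dz.
Step 2. Integrate ∫(6*z*cos(z)) dz by parts with u = z, dv = (6*cos(z)) dz, so v = 6*sin(z): now -3*z**2*cos(z) + 6*z*sin(z) + ∫(-6*sin(z)) dz.
Step 3. Evaluate the standard form: now -3*z**2*cos(z) + 6*z*sin(z) + 6*cos(z).
Answer: -3*z**2*cos(z) + 6*z*sin(z) + 6*cos(z).


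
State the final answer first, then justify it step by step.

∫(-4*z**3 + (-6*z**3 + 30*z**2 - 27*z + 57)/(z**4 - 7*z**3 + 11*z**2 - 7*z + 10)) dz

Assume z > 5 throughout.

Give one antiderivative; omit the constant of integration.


The answer is -z**4 - log(z - 5) - 5*log(z - 2) + 3*atan(z).
Step 1. Rewrite: now ∫(-4*z**3) dz + ∫((-6*z**3 + 30*z**2 - 27*z + 57)/(z**4 - 7*z**3 + 11*z**2 - 7*z + 10)) dz.
Step 2. Evaluate the standard form: now -z**4 + ∫((-6*z**3 + 30*z**2 - 27*z + 57)/(z**4 - 7*z**3 + 11*z**2 - 7*z + 10)) dz.
Step 3. Decompose ∫((-6*z**3 + 30*z**2 - 27*z + 57)/(z**4 - 7*z**3 + 11*z**2 - 7*z + 10)) dz by partial fractions, (-6*z**3 + 30*z**2 - 27*z + 57)/(z**4 - 7*z**3 + 11*z**2 - 7*z + 10) = 3/(z**2 + 1) - 5/(z - 2) - 1/(z - 5): now -z**4 + ∫(-1/(z - 5)) dz + ∫(-5/(z - 2)) dz + ∫(3/(z**2 + 1)) dz.
Step 4. Evaluate the standard form [assuming z > 2]: now -z**4 - 5*log(z - 2) + ∫(-1/(z - 5)) dz + ∫(3/(z**2 + 1)) dz.
Step 5. Evaluate the standard form [assuming z > 5]: now -z**4 - log(z - 5) - 5*log(z - 2) + ∫(3/(z**2 + 1)) dz.
Step 6. Evaluate the standard form: now -z**4 - log(z - 5) - 5*log(z - 2) + 3*atan(z).
Answer: -z**4 - log(z - 5) - 5*log(z - 2) + 3*atan(z).


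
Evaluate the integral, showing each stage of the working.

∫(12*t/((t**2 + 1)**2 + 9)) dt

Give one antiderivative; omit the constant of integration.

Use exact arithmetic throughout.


Step 1. Substitute u = t**2 + 1, turning ∫(12*t/((t**2 + 1)**2 + 9)) dt into ∫(6/(u**2 + 9)) du: now ∫(6/(u**2 + 9)) du.
Step 2. Evaluate the standard form: now 2*atan(u/3).
Step 3. Substitute back u = t**2 + 1: now 2*atan(t**2/3 + 1/3).
Answer: 2*atan(t**2/3 + 1/3).


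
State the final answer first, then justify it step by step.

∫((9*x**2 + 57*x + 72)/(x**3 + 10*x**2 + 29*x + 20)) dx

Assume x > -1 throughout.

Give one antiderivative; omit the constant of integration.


The answer is 2*log(x + 1) + 4*log(x + 4) + 3*log(x + 5).
Step 1. Decompose ∫((9*x**2 + 57*x + 72)/(x**3 + 10*x**2 + 29*x + 20)) dx by partial fractions, (9*x**2 + 57*x + 72)/(x**3 + 10*x**2 + 29*x + 20) = 3/(x + 5) + 4/(x + 4) + 2/(x + 1): now ∫(2/(x + 1)) dx + ∫(4/(x + 4)) dx + ∫(3/(x + 5)) dx.
Step 2. Evaluate the standard form [assuming x > -4]: now 4*log(x + 4) + ∫(2/(x + 1)) dx + ∫(3/(x + 5)) dx.
Step 3. Evaluate the standard form [assuming x > -1]: now 2*log(x + 1) + 4*log(x + 4) + ∫(3/(x + 5)) dx.
Step 4. Evaluate the standard form [assuming x > -5]: now 2*log(x + 1) + 4*log(x + 4) + 3*log(x + 5).
Answer: 2*log(x + 1) + 4*log(x + 4) + 3*log(x + 5).


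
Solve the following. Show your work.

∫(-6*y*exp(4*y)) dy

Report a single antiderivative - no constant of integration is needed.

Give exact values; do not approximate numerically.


Step 1. Integrate ∫(-6*y*exp(4*y)) dy by parts with u = y, dv = (-6*exp(4*y)) dy, so v = -3*exp(4*y)/2: now -3*y*exp(4*y)/2 + ∫(3*exp(4*y)/2) dy.
Step 2. Evaluate the standard form: now -3*y*exp(4*y)/2 + 3*exp(4*y)/8.
Answer: -3*y*exp(4*y)/2 + 3*exp(4*y)/8.


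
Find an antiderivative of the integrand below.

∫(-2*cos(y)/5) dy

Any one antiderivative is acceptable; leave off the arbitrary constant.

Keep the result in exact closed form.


Answer: -2*sin(y)/5.


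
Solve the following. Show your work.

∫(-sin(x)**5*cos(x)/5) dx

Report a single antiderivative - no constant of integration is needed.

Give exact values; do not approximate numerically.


Step 1. Substitute u = sin(x), turning ∫(-sin(x)**5*cos(x)/5) dx into ∫(-u**5/5) du: now ∫(-u**5/5) du.
Step 2. Evaluate the standard form: now -u**6/30.
Step 3. Substitute back u = sin(x): now -sin(x)**6/30.
Answer: -sin(x)**6/30.


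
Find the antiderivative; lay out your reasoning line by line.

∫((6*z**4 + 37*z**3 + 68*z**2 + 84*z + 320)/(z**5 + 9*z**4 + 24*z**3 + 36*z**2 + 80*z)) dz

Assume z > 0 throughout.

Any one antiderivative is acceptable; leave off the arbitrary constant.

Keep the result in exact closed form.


Step 1. Decompose ∫((6*z**4 + 37*z**3 + 68*z**2 + 84*z + 320)/(z**5 + 9*z**4 + 24*z**3 + 36*z**2 + 80*z)) dz by partial fractions, (6*z**4 + 37*z**3 + 68*z**2 + 84*z + 320)/(z**5 + 9*z**4 + 24*z**3 + 36*z**2 + 80*z) = -4/(z**2 + 4) + 5/(z + 5) - 3/(z + 4) + 4/z: now ∫(4/z) dz + ∫(-3/(z + 4)) dz + ∫(5/(z + 5)) dz + ∫(-4/(z**2 + 4)) dz.
Step 2. Evaluate the standard form [assuming z > -5]: now 5*log(z + 5) + ∫(4/z) dz + ∫(-3/(z + 4)) dz + ∫(-4/(z**2 + 4)) dz.
Step 3. Evaluate the standard form [assuming z > 0]: now 4*log(z) + 5*log(z + 5) + ∫(-3/(z + 4)) dz + ∫(-4/(z**2 + 4)) dz.
Step 4. Evaluate the standard form [assuming z > -4]: now 4*log(z) - 3*log(z + 4) + 5*log(z + 5) + ∫(-4/(z**2 + 4)) dz.
Step 5. Evaluate the standard form: now 4*log(z) - 3*log(z + 4) + 5*log(z + 5) - 2*atan(z/2).
Answer: 4*log(z) - 3*log(z + 4) + 5*log(z + 5) - 2*atan(z/2).


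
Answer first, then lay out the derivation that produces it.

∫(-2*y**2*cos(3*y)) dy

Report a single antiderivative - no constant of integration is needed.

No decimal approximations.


The answer is -2*y**2*sin(3*y)/3 - 4*y*cos(3*y)/9 + 4*sin(3*y)/27.
Step 1. Integrate ∫(-2*y**2*cos(3*y)) dy by parts with u = y**2, dv = (-2*cos(3*y)) dy, so v = -2*sin(3*y)/3: now -2*y**2*sin(3*y)/3 + ∫(4*y*sin(3*y)/3) dy.
Step 2. Integrate ∫(4*y*sin(3*y)/3) dy by parts with u = y, dv = (4*sin(3*y)/3) dy, so v = -4*cos(3*y)/9: now -2*y**2*sin(3*y)/3 - 4*y*cos(3*y)/9 + ∫(4*cos(3*y)/9) dy.
Step 3. Evaluate the standard form: now -2*y**2*sin(3*y)/3 - 4*y*cos(3*y)/9 + 4*sin(3*y)/27.
Answer: -2*y**2*sin(3*y)/3 - 4*y*cos(3*y)/9 + 4*sin(3*y)/27.


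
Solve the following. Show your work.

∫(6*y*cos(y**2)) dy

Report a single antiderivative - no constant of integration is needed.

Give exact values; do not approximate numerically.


Step 1. Substitute u = y**2, turning ∫(6*y*cos(y**2)) dy into ∫(3*cos(u)) du: now ∫(3*cos(u)) du.
Step 2. Evaluate the standard form: now 3*sin(u).
Step 3. Substitute back u = y**2: now 3*sin(y**2).
Answer: 3*sin(y**2).


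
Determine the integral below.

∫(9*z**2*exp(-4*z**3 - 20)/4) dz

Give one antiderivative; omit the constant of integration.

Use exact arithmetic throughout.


Answer: -3*exp(-4*z**3 - 20)/16.


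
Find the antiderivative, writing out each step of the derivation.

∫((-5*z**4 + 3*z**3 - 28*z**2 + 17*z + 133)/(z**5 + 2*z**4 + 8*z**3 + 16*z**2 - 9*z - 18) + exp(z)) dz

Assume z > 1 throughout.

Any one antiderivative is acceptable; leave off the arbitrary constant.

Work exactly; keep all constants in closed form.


Step 1. Rewrite: now ∫((-5*z**4 + 3*z**3 - 28*z**2 + 17*z + 133)/(z**5 + 2*z**4 + 8*z**3 + 16*z**2 - 9*z - 18)) dz + ∫(exp(z)) dz.
Step 2. Evaluate the standard form: now exp(z) + ∫((-5*z**4 + 3*z**3 - 28*z**2 + 17*z + 133)/(z**5 + 2*z**4 + 8*z**3 + 16*z**2 - 9*z - 18)) dz.
Step 3. Decompose ∫((-5*z**4 + 3*z**3 - 28*z**2 + 17*z + 133)/(z**5 + 2*z**4 + 8*z**3 + 16*z**2 - 9*z - 18)) dz by partial fractions, (-5*z**4 + 3*z**3 - 28*z**2 + 17*z + 133)/(z**5 + 2*z**4 + 8*z**3 + 16*z**2 - 9*z - 18) = 1/(z**2 + 9) - 3/(z + 2) - 4/(z + 1) + 2/(z - 1): now exp(z) + ∫(2/(z - 1)) dz + ∫(-4/(z + 1)) dz + ∫(-3/(z + 2)) dz + ∫(1/(z**2 + 9)) dz.
Step 4. Evaluate the standard form [assuming z > -2]: now exp(z) - 3*log(z + 2) + ∫(2/(z - 1)) dz + ∫(-4/(z + 1)) dz + ∫(1/(z**2 + 9)) dz.
Step 5. Evaluate the standard form [assuming z > 1]: now exp(z) + 2*log(z - 1) - 3*log(z + 2) + ∫(-4/(z + 1)) dz + ∫(1/(z**2 + 9)) dz.
Step 6. Evaluate the standard form [assuming z > -1]: now exp(z) + 2*log(z - 1) - 4*log(z + 1) - 3*log(z + 2) + ∫(1/(z**2 + 9)) dz.
Step 7. Evaluate the standard form: now exp(z) + 2*log(z - 1) - 4*log(z + 1) - 3*log(z + 2) + atan(z/3)/3.
Answer: exp(z) + 2*log(z - 1) - 4*log(z + 1) - 3*log(z + 2) + atan(z/3)/3.


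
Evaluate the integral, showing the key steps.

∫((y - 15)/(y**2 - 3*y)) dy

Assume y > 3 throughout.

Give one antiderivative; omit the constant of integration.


Step 1. Decompose ∫((y - 15)/(y**2 - 3*y)) dy by partial fractions, (y - 15)/(y**2 - 3*y) = -4/(y - 3) + 5/y: now ∫(5/y) dy + ∫(-4/(y - 3)) dy.
Step 2. Evaluate the standard form [assuming y > 0]: now 5*log(y) + ∫(-4/(y - 3)) dy.
Step 3. Evaluate the standard form [assuming y > 3]: now 5*log(y) - 4*log(y - 3).
Answer: 5*log(y) - 4*log(y - 3).


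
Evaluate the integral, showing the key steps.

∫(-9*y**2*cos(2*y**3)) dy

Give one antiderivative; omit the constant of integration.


Step 1. Substitute u = y**3, turning ∫(-9*y**2*cos(2*y**3)) dy into ∫(-3*cos(2*u)) du: now ∫(-3*cos(2*u)) du.
Step 2. Evaluate the standard form: now -3*sin(2*u)/2.
Step 3. Substitute back u = y**3: now -3*sin(2*y**3)/2.
Answer: -3*sin(2*y**3)/2.


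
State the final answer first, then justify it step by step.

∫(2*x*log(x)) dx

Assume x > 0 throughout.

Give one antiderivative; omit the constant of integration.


The answer is x**2*log(x) - x**2/2.
Step 1. Integrate ∫(2*x*log(x)) dx by parts with u = log(x), dv = (2*x) dx, so v = x**2 [assuming x > 0]: now x**2*log(x) + ∫(-x) dx.
Step 2. Evaluate the standard form: now x**2*log(x) - x**2/2.
Answer: x**2*log(x) - x**2/2.


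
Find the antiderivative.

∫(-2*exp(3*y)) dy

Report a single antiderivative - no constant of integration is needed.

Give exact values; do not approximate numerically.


Answer: -2*exp(3*y)/3.


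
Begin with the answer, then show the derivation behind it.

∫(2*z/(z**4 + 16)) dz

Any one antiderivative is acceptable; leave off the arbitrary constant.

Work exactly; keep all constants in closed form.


The answer is atan(z**2/4)/4.
Step 1. Substitute u = z**2, turning ∫(2*z/(z**4 + 16)) dz into ∫(1/(u**2 + 16)) du: now ∫(1/(u**2 + 16)) du.
Step 2. Evaluate the standard form: now atan(u/4)/4.
Step 3. Substitute back u = z**2: now atan(z**2/4)/4.
Answer: atan(z**2/4)/4.


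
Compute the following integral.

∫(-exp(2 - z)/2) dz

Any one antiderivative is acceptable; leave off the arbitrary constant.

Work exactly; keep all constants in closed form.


Answer: exp(2 - z)/2.


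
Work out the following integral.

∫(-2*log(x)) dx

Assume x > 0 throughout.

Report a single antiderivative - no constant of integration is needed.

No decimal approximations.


Answer: -2*x*log(x) + 2*x.


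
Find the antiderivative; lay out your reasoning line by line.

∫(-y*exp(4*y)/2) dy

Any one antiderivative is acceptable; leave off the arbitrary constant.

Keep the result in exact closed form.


Step 1. Integrate ∫(-y*exp(4*y)/2) dy by parts with u = y, dv = (-exp(4*y)/2) dy, so v = -exp(4*y)/8: now -y*exp(4*y)/8 + ∫(exp(4*y)/8) dy.
Step 2. Evaluate the standard form: now -y*exp(4*y)/8 + exp(4*y)/32.
Answer: -y*exp(4*y)/8 + exp(4*y)/32.


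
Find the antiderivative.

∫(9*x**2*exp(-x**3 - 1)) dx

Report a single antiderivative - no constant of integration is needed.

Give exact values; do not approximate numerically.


Answer: -3*exp(-x**3 - 1).


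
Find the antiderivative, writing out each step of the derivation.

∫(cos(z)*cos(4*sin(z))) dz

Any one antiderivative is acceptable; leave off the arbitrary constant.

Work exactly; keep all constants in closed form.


Step 1. Substitute u = sin(z), turning ∫(cos(z)*cos(4*sin(z))) dz into ∫(cos(4*u)) du: now ∫(cos(4*u)) du.
Step 2. Evaluate the standard form: now sin(4*u)/4.
Step 3. Substitute back u = sin(z): now sin(4*sin(z))/4.
Answer: sin(4*sin(z))/4.


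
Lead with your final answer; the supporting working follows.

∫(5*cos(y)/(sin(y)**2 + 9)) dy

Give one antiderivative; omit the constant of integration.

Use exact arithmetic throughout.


The answer is 5*atan(sin(y)/3)/3.
Step 1. Substitute u = sin(y), turning ∫(5*cos(y)/(sin(y)**2 + 9)) dy into ∫(5/(u**2 + 9)) du: now ∫(5/(u**2 + 9)) du.
Step 2. Evaluate the standard form: now 5*atan(u/3)/3.
Step 3. Substitute back u = sin(y): now 5*atan(sin(y)/3)/3.
Answer: 5*atan(sin(y)/3)/3.


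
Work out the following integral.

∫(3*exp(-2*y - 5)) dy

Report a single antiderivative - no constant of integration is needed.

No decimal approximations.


Answer: -3*exp(-2*y - 5)/2.


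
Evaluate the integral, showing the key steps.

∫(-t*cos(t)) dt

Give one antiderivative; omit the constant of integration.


Step 1. Integrate ∫(-t*cos(t)) dt by parts with u = t, dv = (-cos(t)) dt, so v = -sin(t): now -t*sin(t) + ∫(sin(t)) dt.
Step 2. Evaluate the standard form: now -t*sin(t) - cos(t).
Answer: -t*sin(t) - cos(t).


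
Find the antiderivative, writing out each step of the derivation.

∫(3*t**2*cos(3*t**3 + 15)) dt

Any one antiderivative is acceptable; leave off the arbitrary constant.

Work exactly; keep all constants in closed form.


Step 1. Substitute u = t**3 + 5, turning ∫(3*t**2*cos(3*t**3 + 15)) dt into ∫(cos(3*u)) du: now ∫(cos(3*u)) du.
Step 2. Evaluate the standard form: now sin(3*u)/3.
Step 3. Substitute back u = t**3 + 5: now sin(3*t**3 + 15)/3.
Answer: sin(3*t**3 + 15)/3.


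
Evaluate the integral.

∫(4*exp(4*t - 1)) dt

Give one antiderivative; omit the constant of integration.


Answer: exp(4*t - 1).


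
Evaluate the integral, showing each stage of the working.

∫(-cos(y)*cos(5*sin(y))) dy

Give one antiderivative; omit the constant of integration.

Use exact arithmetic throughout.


Step 1. Substitute u = sin(y), turning ∫(-cos(y)*cos(5*sin(y))) dy into ∫(-cos(5*u)) du: now ∫(-cos(5*u)) du.
Step 2. Evaluate the standard form: now -sin(5*u)/5.
Step 3. Substitute back u = sin(y): now -sin(5*sin(y))/5.
Answer: -sin(5*sin(y))/5.


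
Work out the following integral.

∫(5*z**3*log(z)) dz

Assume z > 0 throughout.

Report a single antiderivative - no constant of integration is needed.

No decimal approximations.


Answer: 5*z**4*log(z)/4 - 5*z**4/16.


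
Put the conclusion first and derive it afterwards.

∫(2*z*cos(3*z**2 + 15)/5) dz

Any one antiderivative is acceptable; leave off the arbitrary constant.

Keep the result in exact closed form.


The answer is sin(3*z**2 + 15)/15.
Step 1. Substitute u = z**2 + 5, turning ∫(2*z*cos(3*z**2 + 15)/5) dz into ∫(cos(3*u)/5) du: now ∫(cos(3*u)/5) du.
Step 2. Evaluate the standard form: now sin(3*u)/15.
Step 3. Substitute back u = z**2 + 5: now sin(3*z**2 + 15)/15.
Answer: sin(3*z**2 + 15)/15.


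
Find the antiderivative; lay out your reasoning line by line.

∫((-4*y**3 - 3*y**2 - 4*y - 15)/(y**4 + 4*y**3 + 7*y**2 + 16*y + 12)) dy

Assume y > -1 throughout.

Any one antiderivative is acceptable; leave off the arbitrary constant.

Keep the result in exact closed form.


Step 1. Decompose ∫((-4*y**3 - 3*y**2 - 4*y - 15)/(y**4 + 4*y**3 + 7*y**2 + 16*y + 12)) dy by partial fractions, (-4*y**3 - 3*y**2 - 4*y - 15)/(y**4 + 4*y**3 + 7*y**2 + 16*y + 12) = 3/(y**2 + 4) - 3/(y + 3) - 1/(y + 1): now ∫(-1/(y + 1)) dy + ∫(-3/(y + 3)) dy + ∫(3/(y**2 + 4)) dy.
Step 2. Evaluate the standard form [assuming y > -1]: now -log(y + 1) + ∫(-3/(y + 3)) dy + ∫(3/(y**2 + 4)) dy.
Step 3. Evaluate the standard form [assuming y > -3]: now -log(y + 1) - 3*log(y + 3) + ∫(3/(y**2 + 4)) dy.
Step 4. Evaluate the standard form: now -log(y + 1) - 3*log(y + 3) + 3*atan(y/2)/2.
Answer: -log(y + 1) - 3*log(y + 3) + 3*atan(y/2)/2.


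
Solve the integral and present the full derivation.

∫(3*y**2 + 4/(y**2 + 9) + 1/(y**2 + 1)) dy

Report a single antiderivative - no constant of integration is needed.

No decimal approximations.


Step 1. Rewrite: now ∫(3*y**2) dy + ∫(1/(y**2 + 1)) dy + ∫(4/(y**2 + 9)) dy.
Step 2. Evaluate the standard form: now atan(y) + ∫(3*y**2) dy + ∫(4/(y**2 + 9)) dy.
Step 3. Evaluate the standard form: now y**3 + atan(y) + ∫(4/(y**2 + 9)) dy.
Step 4. Evaluate the standard form: now y**3 + 4*atan(y/3)/3 + atan(y).
Answer: y**3 + 4*atan(y/3)/3 + atan(y).
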